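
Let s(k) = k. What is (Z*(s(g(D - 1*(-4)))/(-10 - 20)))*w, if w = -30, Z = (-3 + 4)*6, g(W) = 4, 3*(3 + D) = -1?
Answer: 24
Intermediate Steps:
D = -10/3 (D = -3 + (⅓)*(-1) = -3 - ⅓ = -10/3 ≈ -3.3333)
Z = 6 (Z = 1*6 = 6)
(Z*(s(g(D - 1*(-4)))/(-10 - 20)))*w = (6*(4/(-10 - 20)))*(-30) = (6*(4/(-30)))*(-30) = (6*(4*(-1/30)))*(-30) = (6*(-2/15))*(-30) = -⅘*(-30) = 24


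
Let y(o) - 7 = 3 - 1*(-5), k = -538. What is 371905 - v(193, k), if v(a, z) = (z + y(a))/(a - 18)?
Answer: 65083898/175 ≈ 3.7191e+5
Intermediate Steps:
y(o) = 15 (y(o) = 7 + (3 - 1*(-5)) = 7 + (3 + 5) = 7 + 8 = 15)
v(a, z) = (15 + z)/(-18 + a) (v(a, z) = (z + 15)/(a - 18) = (15 + z)/(-18 + a))
371905 - v(193, k) = 371905 - (15 - 538)/(-18 + 193) = 371905 - (-523)/175 = 371905 - 1*(-523/175) = 371905 + 523/175 = 65083898/175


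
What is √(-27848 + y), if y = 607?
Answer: I*√27241 ≈ 165.05*I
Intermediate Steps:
√(-27848 + y) = √(-27848 + 607) = √(-27241) = I*√27241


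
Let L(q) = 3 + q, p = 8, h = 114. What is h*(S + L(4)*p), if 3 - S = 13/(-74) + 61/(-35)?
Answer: 8993403/1295 ≈ 6944.7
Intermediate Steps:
S = 12739/2590 (S = 3 - (13/(-74) + 61/(-35)) = 3 - (13*(-1/74) + 61*(-1/35)) = 3 - (-13/74 - 61/35) = 3 - 1*(-4969/2590) = 3 + 4969/2590 = 12739/2590 ≈ 4.9185)
h*(S + L(4)*p) = 114*(12739/2590 + (3 + 4)*8) = 114*(12739/2590 + 7*8) = 114*(12739/2590 + 56) = 114*(157779/2590) = 8993403/1295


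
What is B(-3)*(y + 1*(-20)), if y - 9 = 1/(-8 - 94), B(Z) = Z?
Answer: 1123/34 ≈ 33.029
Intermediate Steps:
y = 917/102 (y = 9 + 1/(-8 - 94) = 9 + 1/(-102) = 9 - 1/102 = 917/102 ≈ 8.9902)
B(-3)*(y + 1*(-20)) = -3*(917/102 + 1*(-20)) = -3*(917/102 - 20) = -3*(-1123/102) = 1123/34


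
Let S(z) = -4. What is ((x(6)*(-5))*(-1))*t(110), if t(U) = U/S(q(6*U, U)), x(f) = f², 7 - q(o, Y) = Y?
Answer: -4950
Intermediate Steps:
q(o, Y) = 7 - Y
t(U) = -U/4 (t(U) = U/(-4) = U*(-¼) = -U/4)
((x(6)*(-5))*(-1))*t(110) = ((6²*(-5))*(-1))*(-¼*110) = ((36*(-5))*(-1))*(-55/2) = -180*(-1)*(-55/2) = 180*(-55/2) = -4950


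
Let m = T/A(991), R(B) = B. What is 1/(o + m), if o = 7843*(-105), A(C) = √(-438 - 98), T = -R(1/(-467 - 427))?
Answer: -352785999313440/290524562224607541601 + 1788*I*√134/290524562224607541601 ≈ -1.2143e-6 + 7.1242e-17*I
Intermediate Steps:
T = 1/894 (T = -1/(-467 - 427) = -1/(-894) = -1*(-1/894) = 1/894 ≈ 0.0011186)
A(C) = 2*I*√134 (A(C) = √(-536) = 2*I*√134)
m = -I*√134/239592 (m = 1/(894*((2*I*√134))) = (-I*√134/268)/894 = -I*√134/239592 ≈ -4.8315e-5*I)
o = -823515
1/(o + m) = 1/(-823515 - I*√134/239592)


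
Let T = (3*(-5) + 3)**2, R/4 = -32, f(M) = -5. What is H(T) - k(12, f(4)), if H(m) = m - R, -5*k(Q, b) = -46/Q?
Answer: 8137/30 ≈ 271.23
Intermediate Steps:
R = -128 (R = 4*(-32) = -128)
k(Q, b) = 46/(5*Q) (k(Q, b) = -(-46)/(5*Q) = 46/(5*Q))
T = 144 (T = (-15 + 3)**2 = (-12)**2 = 144)
H(m) = 128 + m (H(m) = m - 1*(-128) = m + 128 = 128 + m)
H(T) - k(12, f(4)) = (128 + 144) - 46/(5*12) = 272 - 46/(5*12) = 272 - 1*23/30 = 272 - 23/30 = 8137/30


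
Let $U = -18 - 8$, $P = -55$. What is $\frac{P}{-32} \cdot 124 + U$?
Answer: $\frac{1497}{8} \approx 187.13$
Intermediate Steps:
$U = -26$
$\frac{P}{-32} \cdot 124 + U = - \frac{55}{-32} \cdot 124 - 26 = \left(-55\right) \left(- \frac{1}{32}\right) 124 - 26 = \frac{55}{32} \cdot 124 - 26 = \frac{1705}{8} - 26 = \frac{1497}{8}$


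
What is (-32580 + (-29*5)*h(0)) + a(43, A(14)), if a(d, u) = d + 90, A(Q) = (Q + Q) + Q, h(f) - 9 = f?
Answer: -33752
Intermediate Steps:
h(f) = 9 + f
A(Q) = 3*Q (A(Q) = 2*Q + Q = 3*Q)
a(d, u) = 90 + d
(-32580 + (-29*5)*h(0)) + a(43, A(14)) = (-32580 + (-29*5)*(9 + 0)) + (90 + 43) = (-32580 - 145*9) + 133 = (-32580 - 1305) + 133 = -33885 + 133 = -33752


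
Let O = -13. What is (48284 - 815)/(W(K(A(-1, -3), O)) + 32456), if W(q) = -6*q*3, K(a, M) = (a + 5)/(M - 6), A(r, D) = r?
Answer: 901911/616736 ≈ 1.4624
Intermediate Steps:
K(a, M) = (5 + a)/(-6 + M)
W(q) = -18*q
(48284 - 815)/(W(K(A(-1, -3), O)) + 32456) = (48284 - 815)/(-18*(5 - 1)/(-6 - 13) + 32456) = 47469/(-18*4/(-19) + 32456) = 47469/(-(-18)*4/19 + 32456) = 47469/(-18*(-4/19) + 32456) = 47469/(72/19 + 32456) = 47469/(616736/19) = 47469*(19/616736) = 901911/616736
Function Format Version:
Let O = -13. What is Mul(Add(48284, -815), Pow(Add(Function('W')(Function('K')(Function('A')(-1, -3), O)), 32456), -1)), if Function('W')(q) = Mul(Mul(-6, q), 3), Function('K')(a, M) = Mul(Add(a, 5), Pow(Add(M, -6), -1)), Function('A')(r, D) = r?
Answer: Rational(901911, 616736) ≈ 1.4624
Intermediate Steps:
Function('K')(a, M) = Mul(Pow(Add(-6, M), -1), Add(5, a)) (Function('K')(a, M) = Mul(Add(5, a), Pow(Add(-6, M), -1)) = Mul(Pow(Add(-6, M), -1), Add(5, a)))
Function('W')(q) = Mul(-18, q)
Mul(Add(48284, -815), Pow(Add(Function('W')(Function('K')(Function('A')(-1, -3), O)), 32456), -1)) = Mul(Add(48284, -815), Pow(Add(Mul(-18, Mul(Pow(Add(-6, -13), -1), Add(5, -1))), 32456), -1)) = Mul(47469, Pow(Add(Mul(-18, Mul(Pow(-19, -1), 4)), 32456), -1)) = Mul(47469, Pow(Add(Mul(-18, Mul(Rational(-1, 19), 4)), 32456), -1)) = Mul(47469, Pow(Add(Mul(-18, Rational(-4, 19)), 32456), -1)) = Mul(47469, Pow(Add(Rational(72, 19), 32456), -1)) = Mul(47469, Pow(Rational(616736, 19), -1)) = Mul(47469, Rational(19, 616736)) = Rational(901911, 616736)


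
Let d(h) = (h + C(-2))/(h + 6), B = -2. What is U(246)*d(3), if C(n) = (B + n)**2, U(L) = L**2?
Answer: 127756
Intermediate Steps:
C(n) = (-2 + n)**2
d(h) = (16 + h)/(6 + h) (d(h) = (h + (-2 - 2)**2)/(h + 6) = (h + (-4)**2)/(6 + h) = (h + 16)/(6 + h) = (16 + h)/(6 + h))
U(246)*d(3) = 246**2*((16 + 3)/(6 + 3)) = 60516*(19/9) = 127756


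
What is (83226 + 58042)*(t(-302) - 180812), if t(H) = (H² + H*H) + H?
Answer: 182800792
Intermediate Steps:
t(H) = H + 2*H² (t(H) = (H² + H²) + H = 2*H² + H = H + 2*H²)
(83226 + 58042)*(t(-302) - 180812) = (83226 + 58042)*(-302*(1 + 2*(-302)) - 180812) = 141268*(-302*(1 - 604) - 180812) = 141268*(-302*(-603) - 180812) = 141268*(182106 - 180812) = 141268*1294 = 182800792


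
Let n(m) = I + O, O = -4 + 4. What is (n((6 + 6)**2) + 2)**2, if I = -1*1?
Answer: 1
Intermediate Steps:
O = 0
I = -1
n(m) = -1 (n(m) = -1 + 0 = -1)
(n((6 + 6)**2) + 2)**2 = (-1 + 2)**2 = 1**2 = 1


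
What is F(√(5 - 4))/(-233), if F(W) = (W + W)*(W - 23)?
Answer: 44/233 ≈ 0.18884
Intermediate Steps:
F(W) = 2*W*(-23 + W) (F(W) = (2*W)*(-23 + W) = 2*W*(-23 + W))
F(√(5 - 4))/(-233) = (2*√(5 - 4)*(-23 + √(5 - 4)))/(-233) = (2*√1*(-23 + √1))*(-1/233) = (2*1*(-23 + 1))*(-1/233) = (2*1*(-22))*(-1/233) = -44*(-1/233) = 44/233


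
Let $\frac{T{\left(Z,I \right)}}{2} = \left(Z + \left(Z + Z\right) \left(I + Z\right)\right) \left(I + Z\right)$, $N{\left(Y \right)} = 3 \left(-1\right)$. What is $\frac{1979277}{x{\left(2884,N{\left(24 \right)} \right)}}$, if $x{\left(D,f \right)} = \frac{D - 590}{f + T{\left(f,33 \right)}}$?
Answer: $- \frac{21738399291}{2294} \approx -9.4762 \cdot 10^{6}$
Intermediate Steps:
$N{\left(Y \right)} = -3$
$T{\left(Z,I \right)} = 2 \left(I + Z\right) \left(Z + 2 Z \left(I + Z\right)\right)$ ($T{\left(Z,I \right)} = 2 \left(Z + \left(Z + Z\right) \left(I + Z\right)\right) \left(I + Z\right) = 2 \left(Z + 2 Z \left(I + Z\right)\right) \left(I + Z\right) = 2 \left(I + Z\right) \left(Z + 2 Z \left(I + Z\right)\right)$)
$x{\left(D,f \right)} = \frac{-590 + D}{f + 2 f \left(2211 + 2 f^{2} + 133 f\right)}$ ($x{\left(D,f \right)} = \frac{D - 590}{f + 2 f \left(33 + f + 2 \cdot 33^{2} + 2 f^{2} + 4 \cdot 33 f\right)} = \frac{-590 + D}{f + 2 f \left(33 + f + 2 \cdot 1089 + 2 f^{2} + 132 f\right)} = \frac{-590 + D}{f + 2 f \left(33 + f + 2178 + 2 f^{2} + 132 f\right)} = \frac{-590 + D}{f + 2 f \left(2211 + 2 f^{2} + 133 f\right)}$)
$\frac{1979277}{x{\left(2884,N{\left(24 \right)} \right)}} = \frac{1979277}{\frac{1}{-3} \frac{1}{4423 + 4 \left(-3\right)^{2} + 266 \left(-3\right)} \left(-590 + 2884\right)} = \frac{1979277}{\left(- \frac{1}{3}\right) \frac{1}{4423 + 4 \cdot 9 - 798} \cdot 2294} = \frac{1979277}{\left(- \frac{1}{3}\right) \frac{1}{4423 + 36 - 798} \cdot 2294} = \frac{1979277}{\left(- \frac{1}{3}\right) \frac{1}{3661} \cdot 2294} = \frac{1979277}{- \frac{2294}{10983}} = 1979277 \left(- \frac{10983}{2294}\right) = - \frac{21738399291}{2294}$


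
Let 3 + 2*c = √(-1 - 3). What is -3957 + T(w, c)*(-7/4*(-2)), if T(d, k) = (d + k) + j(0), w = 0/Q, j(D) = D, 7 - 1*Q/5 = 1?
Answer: -15849/4 + 7*I/2 ≈ -3962.3 + 3.5*I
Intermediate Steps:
Q = 30 (Q = 35 - 5*1 = 35 - 5 = 30)
c = -3/2 + I (c = -3/2 + √(-1 - 3)/2 = -3/2 + √(-4)/2 = -3/2 + (2*I)/2 = -3/2 + I ≈ -1.5 + 1.0*I)
w = 0 (w = 0/30 = 0*(1/30) = 0)
T(d, k) = d + k (T(d, k) = (d + k) + 0 = d + k)
-3957 + T(w, c)*(-7/4*(-2)) = -3957 + (0 + (-3/2 + I))*(-7/4*(-2)) = -3957 + (-3/2 + I)*(-7*¼*(-2)) = -3957 + (-3/2 + I)*(-7/4*(-2)) = -3957 + (-3/2 + I)*(7/2) = -3957 + (-21/4 + 7*I/2) = -15849/4 + 7*I/2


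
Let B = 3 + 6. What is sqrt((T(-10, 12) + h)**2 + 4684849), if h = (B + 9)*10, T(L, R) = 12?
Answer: sqrt(4721713) ≈ 2172.9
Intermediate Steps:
B = 9
h = 180 (h = (9 + 9)*10 = 18*10 = 180)
sqrt((T(-10, 12) + h)**2 + 4684849) = sqrt((12 + 180)**2 + 4684849) = sqrt(192**2 + 4684849) = sqrt(36864 + 4684849) = sqrt(4721713)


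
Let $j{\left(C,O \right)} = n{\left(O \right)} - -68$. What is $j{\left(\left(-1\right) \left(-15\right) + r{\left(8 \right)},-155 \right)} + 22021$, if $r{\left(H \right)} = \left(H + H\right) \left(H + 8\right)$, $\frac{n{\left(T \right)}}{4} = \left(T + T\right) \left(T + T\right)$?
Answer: $406489$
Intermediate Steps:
$n{\left(T \right)} = 16 T^{2}$ ($n{\left(T \right)} = 4 \left(T + T\right) \left(T + T\right) = 4 \cdot 2 T 2 T = 4 \cdot 4 T^{2} = 16 T^{2}$)
$r{\left(H \right)} = 2 H \left(8 + H\right)$
$j{\left(C,O \right)} = 68 + 16 O^{2}$ ($j{\left(C,O \right)} = 16 O^{2} - -68 = 16 O^{2} + 68 = 68 + 16 O^{2}$)
$j{\left(\left(-1\right) \left(-15\right) + r{\left(8 \right)},-155 \right)} + 22021 = \left(68 + 16 \left(-155\right)^{2}\right) + 22021 = \left(68 + 16 \cdot 24025\right) + 22021 = \left(68 + 384400\right) + 22021 = 384468 + 22021 = 406489$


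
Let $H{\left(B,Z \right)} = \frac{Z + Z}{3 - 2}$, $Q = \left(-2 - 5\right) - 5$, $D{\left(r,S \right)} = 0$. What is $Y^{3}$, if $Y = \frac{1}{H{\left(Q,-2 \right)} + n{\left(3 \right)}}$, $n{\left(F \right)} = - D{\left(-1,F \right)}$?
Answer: $- \frac{1}{64} \approx -0.015625$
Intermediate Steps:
$n{\left(F \right)} = 0$ ($n{\left(F \right)} = \left(-1\right) 0 = 0$)
$Q = -12$ ($Q = -7 - 5 = -12$)
$H{\left(B,Z \right)} = 2 Z$ ($H{\left(B,Z \right)} = \frac{2 Z}{1} = 2 Z 1 = 2 Z$)
$Y = - \frac{1}{4}$ ($Y = \frac{1}{2 \left(-2\right) + 0} = \frac{1}{-4 + 0} = \frac{1}{-4} = - \frac{1}{4} \approx -0.25$)
$Y^{3} = \left(- \frac{1}{4}\right)^{3} = - \frac{1}{64}$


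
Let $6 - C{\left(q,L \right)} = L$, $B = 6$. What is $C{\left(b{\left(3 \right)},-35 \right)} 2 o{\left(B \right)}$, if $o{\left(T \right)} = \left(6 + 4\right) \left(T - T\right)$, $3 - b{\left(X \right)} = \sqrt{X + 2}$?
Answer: $0$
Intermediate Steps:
$b{\left(X \right)} = 3 - \sqrt{2 + X}$ ($b{\left(X \right)} = 3 - \sqrt{X + 2} = 3 - \sqrt{2 + X}$)
$C{\left(q,L \right)} = 6 - L$
$o{\left(T \right)} = 0$ ($o{\left(T \right)} = 10 \cdot 0 = 0$)
$C{\left(b{\left(3 \right)},-35 \right)} 2 o{\left(B \right)} = \left(6 - -35\right) 2 \cdot 0 = \left(6 + 35\right) 0 = 41 \cdot 0 = 0$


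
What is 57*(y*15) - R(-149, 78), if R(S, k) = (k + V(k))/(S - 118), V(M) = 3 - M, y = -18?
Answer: -1369709/89 ≈ -15390.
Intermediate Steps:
R(S, k) = 3/(-118 + S) (R(S, k) = (k + (3 - k))/(S - 118) = 3/(-118 + S))
57*(y*15) - R(-149, 78) = 57*(-18*15) - 3/(-118 - 149) = 57*(-270) - 3/(-267) = -15390 - 3*(-1)/267 = -15390 - 1*(-1/89) = -15390 + 1/89 = -1369709/89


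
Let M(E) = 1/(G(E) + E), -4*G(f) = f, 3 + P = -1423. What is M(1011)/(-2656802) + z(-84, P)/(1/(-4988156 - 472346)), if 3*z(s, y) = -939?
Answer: 6886182244367990356/4029040233 ≈ 1.7091e+9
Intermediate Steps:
P = -1426 (P = -3 - 1423 = -1426)
G(f) = -f/4
z(s, y) = -313 (z(s, y) = (⅓)*(-939) = -313)
M(E) = 4/(3*E) (M(E) = 1/(-E/4 + E) = 1/(3*E/4) = 4/(3*E))
M(1011)/(-2656802) + z(-84, P)/(1/(-4988156 - 472346)) = ((4/3)/1011)/(-2656802) - 313/(1/(-4988156 - 472346)) = ((4/3)*(1/1011))*(-1/2656802) - 313/(1/(-5460502)) = (4/3033)*(-1/2656802) - 313/(-1/5460502) = -2/4029040233 - 313*(-5460502) = -2/4029040233 + 1709137126 = 6886182244367990356/4029040233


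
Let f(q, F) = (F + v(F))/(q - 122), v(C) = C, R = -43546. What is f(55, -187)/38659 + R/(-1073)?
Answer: 112791203840/2779234169 ≈ 40.584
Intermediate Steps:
f(q, F) = 2*F/(-122 + q) (f(q, F) = (F + F)/(q - 122) = (2*F)/(-122 + q) = 2*F/(-122 + q))
f(55, -187)/38659 + R/(-1073) = (2*(-187)/(-122 + 55))/38659 - 43546/(-1073) = (2*(-187)/(-67))*(1/38659) - 43546*(-1/1073) = (2*(-187)*(-1/67))*(1/38659) + 43546/1073 = (374/67)*(1/38659) + 43546/1073 = 374/2590153 + 43546/1073 = 112791203840/2779234169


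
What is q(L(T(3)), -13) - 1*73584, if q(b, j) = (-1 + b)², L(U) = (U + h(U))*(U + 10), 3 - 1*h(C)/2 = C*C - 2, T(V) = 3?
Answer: -69228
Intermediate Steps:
h(C) = 10 - 2*C² (h(C) = 6 - 2*(C*C - 2) = 6 - 2*(C² - 2) = 6 - 2*(-2 + C²) = 6 + (4 - 2*C²) = 10 - 2*C²)
L(U) = (10 + U)*(10 + U - 2*U²) (L(U) = (U + (10 - 2*U²))*(U + 10) = (10 + U - 2*U²)*(10 + U) = (10 + U)*(10 + U - 2*U²))
q(L(T(3)), -13) - 1*73584 = (-1 + (100 - 19*3² - 2*3³ + 20*3))² - 1*73584 = (-1 + (100 - 19*9 - 2*27 + 60))² - 73584 = (-1 + (100 - 171 - 54 + 60))² - 73584 = (-1 - 65)² - 73584 = (-66)² - 73584 = 4356 - 73584 = -69228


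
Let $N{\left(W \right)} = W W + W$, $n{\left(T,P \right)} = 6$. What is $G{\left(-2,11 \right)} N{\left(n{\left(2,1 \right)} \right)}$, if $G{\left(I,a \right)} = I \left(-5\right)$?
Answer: $420$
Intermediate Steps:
$N{\left(W \right)} = W + W^{2}$ ($N{\left(W \right)} = W^{2} + W = W + W^{2}$)
$G{\left(I,a \right)} = - 5 I$
$G{\left(-2,11 \right)} N{\left(n{\left(2,1 \right)} \right)} = \left(-5\right) \left(-2\right) 6 \left(1 + 6\right) = 10 \cdot 6 \cdot 7 = 10 \cdot 42 = 420$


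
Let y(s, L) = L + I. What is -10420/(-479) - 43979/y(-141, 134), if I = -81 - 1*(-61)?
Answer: -19878061/54606 ≈ -364.03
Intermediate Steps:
I = -20 (I = -81 + 61 = -20)
y(s, L) = -20 + L (y(s, L) = L - 20 = -20 + L)
-10420/(-479) - 43979/y(-141, 134) = -10420/(-479) - 43979/(-20 + 134) = -10420*(-1/479) - 43979/114 = 10420/479 - 43979*1/114 = 10420/479 - 43979/114 = -19878061/54606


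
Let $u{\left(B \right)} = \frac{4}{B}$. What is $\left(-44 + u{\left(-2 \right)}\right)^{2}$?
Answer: $2116$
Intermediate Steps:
$\left(-44 + u{\left(-2 \right)}\right)^{2} = \left(-44 + \frac{4}{-2}\right)^{2} = \left(-44 + 4 \left(- \frac{1}{2}\right)\right)^{2} = \left(-44 - 2\right)^{2} = \left(-46\right)^{2} = 2116$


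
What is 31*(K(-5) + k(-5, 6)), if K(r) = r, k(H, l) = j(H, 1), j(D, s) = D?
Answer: -310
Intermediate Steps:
k(H, l) = H
31*(K(-5) + k(-5, 6)) = 31*(-5 - 5) = 31*(-10) = -310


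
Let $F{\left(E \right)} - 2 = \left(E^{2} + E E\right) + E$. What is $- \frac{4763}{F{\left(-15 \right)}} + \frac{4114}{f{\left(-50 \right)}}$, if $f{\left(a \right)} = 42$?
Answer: $\frac{798886}{9177} \approx 87.053$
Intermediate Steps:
$F{\left(E \right)} = 2 + E + 2 E^{2}$ ($F{\left(E \right)} = 2 + \left(\left(E^{2} + E E\right) + E\right) = 2 + \left(\left(E^{2} + E^{2}\right) + E\right) = 2 + \left(2 E^{2} + E\right) = 2 + \left(E + 2 E^{2}\right) = 2 + E + 2 E^{2}$)
$- \frac{4763}{F{\left(-15 \right)}} + \frac{4114}{f{\left(-50 \right)}} = - \frac{4763}{2 - 15 + 2 \left(-15\right)^{2}} + \frac{4114}{42} = - \frac{4763}{2 - 15 + 2 \cdot 225} + 4114 \cdot \frac{1}{42} = - \frac{4763}{2 - 15 + 450} + \frac{2057}{21} = - \frac{4763}{437} + \frac{2057}{21} = \frac{798886}{9177}$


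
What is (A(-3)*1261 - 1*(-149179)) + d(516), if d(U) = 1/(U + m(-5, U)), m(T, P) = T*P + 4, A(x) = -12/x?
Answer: 317699379/2060 ≈ 1.5422e+5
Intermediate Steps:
m(T, P) = 4 + P*T (m(T, P) = P*T + 4 = 4 + P*T)
d(U) = 1/(4 - 4*U) (d(U) = 1/(U + (4 + U*(-5))) = 1/(U + (4 - 5*U)) = 1/(4 - 4*U))
(A(-3)*1261 - 1*(-149179)) + d(516) = (-12/(-3)*1261 - 1*(-149179)) + 1/(4*(1 - 1*516)) = (-12*(-⅓)*1261 + 149179) + 1/(4*(1 - 516)) = (4*1261 + 149179) + (¼)/(-515) = (5044 + 149179) + (¼)*(-1/515) = 154223 - 1/2060 = 317699379/2060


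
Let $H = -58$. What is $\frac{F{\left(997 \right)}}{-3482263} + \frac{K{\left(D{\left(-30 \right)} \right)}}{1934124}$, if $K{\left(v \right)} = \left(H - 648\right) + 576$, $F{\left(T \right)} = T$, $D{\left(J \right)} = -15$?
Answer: $- \frac{3685783}{10425895422} \approx -0.00035352$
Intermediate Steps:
$K{\left(v \right)} = -130$ ($K{\left(v \right)} = \left(-58 - 648\right) + 576 = -706 + 576 = -130$)
$\frac{F{\left(997 \right)}}{-3482263} + \frac{K{\left(D{\left(-30 \right)} \right)}}{1934124} = \frac{997}{-3482263} - \frac{130}{1934124} = 997 \left(- \frac{1}{3482263}\right) - \frac{65}{967062} = - \frac{997}{3482263} - \frac{65}{967062} = - \frac{3685783}{10425895422}$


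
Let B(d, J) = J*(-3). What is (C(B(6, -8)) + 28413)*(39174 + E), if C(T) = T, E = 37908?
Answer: 2191980834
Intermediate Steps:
B(d, J) = -3*J
(C(B(6, -8)) + 28413)*(39174 + E) = (-3*(-8) + 28413)*(39174 + 37908) = (24 + 28413)*77082 = 28437*77082 = 2191980834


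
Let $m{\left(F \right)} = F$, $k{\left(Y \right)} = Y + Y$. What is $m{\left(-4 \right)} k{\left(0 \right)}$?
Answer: $0$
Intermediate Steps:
$k{\left(Y \right)} = 2 Y$
$m{\left(-4 \right)} k{\left(0 \right)} = - 4 \cdot 2 \cdot 0 = \left(-4\right) 0 = 0$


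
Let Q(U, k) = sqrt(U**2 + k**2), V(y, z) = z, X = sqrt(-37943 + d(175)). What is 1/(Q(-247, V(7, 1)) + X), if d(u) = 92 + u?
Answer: 1/(sqrt(61010) + 2*I*sqrt(9419)) ≈ 0.0025029 - 0.0019669*I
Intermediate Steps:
X = 2*I*sqrt(9419) (X = sqrt(-37943 + (92 + 175)) = sqrt(-37943 + 267) = sqrt(-37676) = 2*I*sqrt(9419) ≈ 194.1*I)
1/(Q(-247, V(7, 1)) + X) = 1/(sqrt((-247)**2 + 1**2) + 2*I*sqrt(9419)) = 1/(sqrt(61009 + 1) + 2*I*sqrt(9419)) = 1/(sqrt(61010) + 2*I*sqrt(9419))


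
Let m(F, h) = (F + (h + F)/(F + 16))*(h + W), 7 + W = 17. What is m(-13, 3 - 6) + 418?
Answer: 869/3 ≈ 289.67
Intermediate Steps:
W = 10 (W = -7 + 17 = 10)
m(F, h) = (10 + h)*(F + (F + h)/(16 + F)) (m(F, h) = (F + (h + F)/(F + 16))*(h + 10) = (F + (F + h)/(16 + F))*(10 + h) = (10 + h)*(F + (F + h)/(16 + F)))
m(-13, 3 - 6) + 418 = ((3 - 6)**2 + 10*(3 - 6) + 10*(-13)**2 + 170*(-13) + (3 - 6)*(-13)**2 + 17*(-13)*(3 - 6))/(16 - 13) + 418 = ((-3)**2 + 10*(-3) + 10*169 - 2210 - 3*169 + 17*(-13)*(-3))/3 + 418 = (9 - 30 + 1690 - 2210 - 507 + 663)/3 + 418 = (1/3)*(-385) + 418 = -385/3 + 418 = 869/3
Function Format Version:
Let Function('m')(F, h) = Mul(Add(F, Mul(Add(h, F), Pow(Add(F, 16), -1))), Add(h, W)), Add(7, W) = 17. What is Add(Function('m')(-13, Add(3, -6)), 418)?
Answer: Rational(869, 3) ≈ 289.67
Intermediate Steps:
W = 10 (W = Add(-7, 17) = 10)
Function('m')(F, h) = Mul(Add(10, h), Add(F, Mul(Pow(Add(16, F), -1), Add(F, h)))) (Function('m')(F, h) = Mul(Add(F, Mul(Add(h, F), Pow(Add(F, 16), -1))), Add(h, 10)) = Mul(Add(F, Mul(Add(F, h), Pow(Add(16, F), -1))), Add(10, h)) = Mul(Add(F, Mul(Pow(Add(16, F), -1), Add(F, h))), Add(10, h)) = Mul(Add(10, h), Add(F, Mul(Pow(Add(16, F), -1), Add(F, h)))))
Add(Function('m')(-13, Add(3, -6)), 418) = Add(Mul(Pow(Add(16, -13), -1), Add(Pow(Add(3, -6), 2), Mul(10, Add(3, -6)), Mul(10, Pow(-13, 2)), Mul(170, -13), Mul(Add(3, -6), Pow(-13, 2)), Mul(17, -13, Add(3, -6)))), 418) = Add(Mul(Pow(3, -1), Add(Pow(-3, 2), Mul(10, -3), Mul(10, 169), -2210, Mul(-3, 169), Mul(17, -13, -3))), 418) = Add(Mul(Rational(1, 3), Add(9, -30, 1690, -2210, -507, 663)), 418) = Add(Mul(Rational(1, 3), -385), 418) = Add(Rational(-385, 3), 418) = Rational(869, 3)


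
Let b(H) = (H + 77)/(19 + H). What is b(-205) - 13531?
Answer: -1258319/93 ≈ -13530.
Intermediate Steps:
b(H) = (77 + H)/(19 + H)
b(-205) - 13531 = (77 - 205)/(19 - 205) - 13531 = -128/(-186) - 13531 = -1/186*(-128) - 13531 = 64/93 - 13531 = -1258319/93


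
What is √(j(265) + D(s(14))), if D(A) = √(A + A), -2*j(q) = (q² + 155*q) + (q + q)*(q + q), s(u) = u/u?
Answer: √(-196100 + √2) ≈ 442.83*I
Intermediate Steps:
s(u) = 1
j(q) = -155*q/2 - 5*q²/2 (j(q) = -((q² + 155*q) + (q + q)*(q + q))/2 = -((q² + 155*q) + (2*q)*(2*q))/2 = -((q² + 155*q) + 4*q²)/2 = -(5*q² + 155*q)/2 = -155*q/2 - 5*q²/2)
D(A) = √2*√A (D(A) = √(2*A) = √2*√A)
√(j(265) + D(s(14))) = √(-5/2*265*(31 + 265) + √2*√1) = √(-5/2*265*296 + √2*1) = √(-196100 + √2)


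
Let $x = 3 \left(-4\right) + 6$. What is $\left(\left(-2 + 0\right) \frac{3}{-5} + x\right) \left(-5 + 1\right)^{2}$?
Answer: $- \frac{384}{5} \approx -76.8$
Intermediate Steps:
$x = -6$ ($x = -12 + 6 = -6$)
$\left(\left(-2 + 0\right) \frac{3}{-5} + x\right) \left(-5 + 1\right)^{2} = \left(\left(-2 + 0\right) \frac{3}{-5} - 6\right) \left(-5 + 1\right)^{2} = \left(- 2 \cdot 3 \left(- \frac{1}{5}\right) - 6\right) \left(-4\right)^{2} = \left(\left(-2\right) \left(- \frac{3}{5}\right) - 6\right) 16 = \left(\frac{6}{5} - 6\right) 16 = \left(- \frac{24}{5}\right) 16 = - \frac{384}{5}$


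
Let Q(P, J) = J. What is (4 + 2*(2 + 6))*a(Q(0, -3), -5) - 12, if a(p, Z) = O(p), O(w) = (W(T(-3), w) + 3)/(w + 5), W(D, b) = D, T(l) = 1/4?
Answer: 41/2 ≈ 20.500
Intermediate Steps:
T(l) = 1/4
O(w) = 13/(4*(5 + w)) (O(w) = (1/4 + 3)/(w + 5) = 13/(4*(5 + w)))
a(p, Z) = 13/(4*(5 + p))
(4 + 2*(2 + 6))*a(Q(0, -3), -5) - 12 = (4 + 2*(2 + 6))*(13/(4*(5 - 3))) - 12 = (4 + 2*8)*((13/4)/2) - 12 = (4 + 16)*((13/4)*(1/2)) - 12 = 20*(13/8) - 12 = 65/2 - 12 = 41/2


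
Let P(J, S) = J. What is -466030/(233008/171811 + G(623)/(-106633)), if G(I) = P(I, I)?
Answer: -8538006242828890/24739303811 ≈ -3.4512e+5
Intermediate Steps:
G(I) = I
-466030/(233008/171811 + G(623)/(-106633)) = -466030/(233008/171811 + 623/(-106633)) = -466030/(233008*(1/171811) + 623*(-1/106633)) = -466030/(233008/171811 - 623/106633) = -466030/24739303811/18320722363 = -466030*18320722363/24739303811 = -8538006242828890/24739303811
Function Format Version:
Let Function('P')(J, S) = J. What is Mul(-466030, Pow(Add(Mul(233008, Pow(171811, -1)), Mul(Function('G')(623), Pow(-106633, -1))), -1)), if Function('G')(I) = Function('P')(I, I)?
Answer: Rational(-8538006242828890, 24739303811) ≈ -3.4512e+5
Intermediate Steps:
Function('G')(I) = I
Mul(-466030, Pow(Add(Mul(233008, Pow(171811, -1)), Mul(Function('G')(623), Pow(-106633, -1))), -1)) = Mul(-466030, Pow(Add(Mul(233008, Pow(171811, -1)), Mul(623, Pow(-106633, -1))), -1)) = Mul(-466030, Pow(Add(Mul(233008, Rational(1, 171811)), Mul(623, Rational(-1, 106633))), -1)) = Mul(-466030, Pow(Add(Rational(233008, 171811), Rational(-623, 106633)), -1)) = Mul(-466030, Pow(Rational(24739303811, 18320722363), -1)) = Mul(-466030, Rational(18320722363, 24739303811)) = Rational(-8538006242828890, 24739303811)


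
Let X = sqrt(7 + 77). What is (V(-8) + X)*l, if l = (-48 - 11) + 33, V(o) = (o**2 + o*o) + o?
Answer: -3120 - 52*sqrt(21) ≈ -3358.3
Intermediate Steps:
V(o) = o + 2*o**2 (V(o) = (o**2 + o**2) + o = 2*o**2 + o = o + 2*o**2)
l = -26 (l = -59 + 33 = -26)
X = 2*sqrt(21) (X = sqrt(84) = 2*sqrt(21) ≈ 9.1651)
(V(-8) + X)*l = (-8*(1 + 2*(-8)) + 2*sqrt(21))*(-26) = (-8*(1 - 16) + 2*sqrt(21))*(-26) = (-8*(-15) + 2*sqrt(21))*(-26) = (120 + 2*sqrt(21))*(-26) = -3120 - 52*sqrt(21)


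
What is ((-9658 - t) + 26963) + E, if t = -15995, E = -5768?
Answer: 27532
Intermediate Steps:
((-9658 - t) + 26963) + E = ((-9658 - 1*(-15995)) + 26963) - 5768 = ((-9658 + 15995) + 26963) - 5768 = (6337 + 26963) - 5768 = 33300 - 5768 = 27532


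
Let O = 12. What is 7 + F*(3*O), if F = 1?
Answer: 43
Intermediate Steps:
7 + F*(3*O) = 7 + 1*(3*12) = 7 + 1*36 = 7 + 36 = 43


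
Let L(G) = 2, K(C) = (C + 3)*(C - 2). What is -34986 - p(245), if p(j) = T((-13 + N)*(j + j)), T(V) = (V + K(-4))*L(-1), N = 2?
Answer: -24218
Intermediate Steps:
K(C) = (-2 + C)*(3 + C) (K(C) = (3 + C)*(-2 + C) = (-2 + C)*(3 + C))
T(V) = 12 + 2*V (T(V) = (V + (-6 - 4 + (-4)**2))*2 = (V + (-6 - 4 + 16))*2 = (V + 6)*2 = (6 + V)*2 = 12 + 2*V)
p(j) = 12 - 44*j (p(j) = 12 + 2*((-13 + 2)*(j + j)) = 12 + 2*(-22*j) = 12 - 44*j)
-34986 - p(245) = -34986 - (12 - 44*245) = -34986 - (12 - 10780) = -34986 - 1*(-10768) = -34986 + 10768 = -24218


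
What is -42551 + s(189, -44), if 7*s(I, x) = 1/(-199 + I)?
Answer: -2978571/70 ≈ -42551.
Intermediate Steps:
s(I, x) = 1/(7*(-199 + I))
-42551 + s(189, -44) = -42551 + 1/(7*(-199 + 189)) = -42551 + (⅐)/(-10) = -42551 + (⅐)*(-⅒) = -42551 - 1/70 = -2978571/70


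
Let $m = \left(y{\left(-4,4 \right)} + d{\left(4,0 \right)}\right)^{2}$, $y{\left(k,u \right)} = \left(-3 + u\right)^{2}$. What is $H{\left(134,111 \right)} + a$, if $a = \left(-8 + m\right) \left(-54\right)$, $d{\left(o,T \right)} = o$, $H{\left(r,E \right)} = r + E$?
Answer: $-673$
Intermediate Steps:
$H{\left(r,E \right)} = E + r$
$m = 25$ ($m = \left(\left(-3 + 4\right)^{2} + 4\right)^{2} = \left(1^{2} + 4\right)^{2} = \left(1 + 4\right)^{2} = 5^{2} = 25$)
$a = -918$ ($a = \left(-8 + 25\right) \left(-54\right) = 17 \left(-54\right) = -918$)
$H{\left(134,111 \right)} + a = \left(111 + 134\right) - 918 = 245 - 918 = -673$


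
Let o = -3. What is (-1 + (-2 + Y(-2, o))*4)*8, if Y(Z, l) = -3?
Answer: -168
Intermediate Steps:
(-1 + (-2 + Y(-2, o))*4)*8 = (-1 + (-2 - 3)*4)*8 = (-1 - 5*4)*8 = (-1 - 20)*8 = -21*8 = -168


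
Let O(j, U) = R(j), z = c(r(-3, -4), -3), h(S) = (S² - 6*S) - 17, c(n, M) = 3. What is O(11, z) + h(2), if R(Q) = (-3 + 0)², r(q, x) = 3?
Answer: -16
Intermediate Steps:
R(Q) = 9 (R(Q) = (-3)² = 9)
h(S) = -17 + S² - 6*S
z = 3
O(j, U) = 9
O(11, z) + h(2) = 9 + (-17 + 2² - 6*2) = 9 + (-17 + 4 - 12) = 9 - 25 = -16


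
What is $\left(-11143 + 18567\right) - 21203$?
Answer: $-13779$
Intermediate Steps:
$\left(-11143 + 18567\right) - 21203 = 7424 - 21203 = -13779$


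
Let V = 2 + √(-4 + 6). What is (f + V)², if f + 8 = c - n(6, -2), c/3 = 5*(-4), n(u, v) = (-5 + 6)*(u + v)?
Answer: (70 - √2)² ≈ 4704.0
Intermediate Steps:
n(u, v) = u + v (n(u, v) = 1*(u + v) = u + v)
c = -60 (c = 3*(5*(-4)) = 3*(-20) = -60)
f = -72 (f = -8 + (-60 - (6 - 2)) = -8 + (-60 - 1*4) = -8 + (-60 - 4) = -8 - 64 = -72)
V = 2 + √2 ≈ 3.4142
(f + V)² = (-72 + (2 + √2))² = (-70 + √2)²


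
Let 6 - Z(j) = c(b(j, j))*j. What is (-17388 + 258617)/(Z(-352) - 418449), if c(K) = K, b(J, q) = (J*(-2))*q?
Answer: -241229/87646859 ≈ -0.0027523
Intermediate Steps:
b(J, q) = -2*J*q (b(J, q) = (-2*J)*q = -2*J*q)
Z(j) = 6 + 2*j³ (Z(j) = 6 - (-2*j*j)*j = 6 - (-2*j²)*j = 6 - (-2)*j³ = 6 + 2*j³)
(-17388 + 258617)/(Z(-352) - 418449) = (-17388 + 258617)/((6 + 2*(-352)³) - 418449) = 241229/((6 + 2*(-43614208)) - 418449) = 241229/((6 - 87228416) - 418449) = 241229/(-87228410 - 418449) = 241229/(-87646859) = 241229*(-1/87646859) = -241229/87646859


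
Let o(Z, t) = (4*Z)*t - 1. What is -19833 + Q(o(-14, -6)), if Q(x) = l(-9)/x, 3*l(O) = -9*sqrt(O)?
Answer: -19833 - 9*I/335 ≈ -19833.0 - 0.026866*I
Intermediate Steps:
l(O) = -3*sqrt(O) (l(O) = (-9*sqrt(O))/3 = -3*sqrt(O))
o(Z, t) = -1 + 4*Z*t (o(Z, t) = 4*Z*t - 1 = -1 + 4*Z*t)
Q(x) = -9*I/x (Q(x) = (-9*I)/x = -9*I/x)
-19833 + Q(o(-14, -6)) = -19833 - 9*I/(-1 + 4*(-14)*(-6)) = -19833 - 9*I/(-1 + 336) = -19833 - 9*I/335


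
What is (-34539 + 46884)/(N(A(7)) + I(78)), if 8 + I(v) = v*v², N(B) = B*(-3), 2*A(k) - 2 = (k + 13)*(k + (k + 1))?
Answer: 12345/474091 ≈ 0.026039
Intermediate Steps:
A(k) = 1 + (1 + 2*k)*(13 + k)/2 (A(k) = 1 + ((k + 13)*(k + (k + 1)))/2 = 1 + ((13 + k)*(k + (1 + k)))/2 = 1 + ((13 + k)*(1 + 2*k))/2 = 1 + ((1 + 2*k)*(13 + k))/2 = 1 + (1 + 2*k)*(13 + k)/2)
N(B) = -3*B
I(v) = -8 + v³ (I(v) = -8 + v*v² = -8 + v³)
(-34539 + 46884)/(N(A(7)) + I(78)) = (-34539 + 46884)/(-3*(15/2 + 7² + (27/2)*7) + (-8 + 78³)) = 12345/(-3*(15/2 + 49 + 189/2) + (-8 + 474552)) = 12345/(-3*151 + 474544) = 12345/(-453 + 474544) = 12345/474091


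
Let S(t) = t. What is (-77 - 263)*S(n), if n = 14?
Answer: -4760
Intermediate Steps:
(-77 - 263)*S(n) = (-77 - 263)*14 = -340*14 = -4760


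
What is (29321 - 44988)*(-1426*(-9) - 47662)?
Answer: 545650276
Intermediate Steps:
(29321 - 44988)*(-1426*(-9) - 47662) = -15667*(12834 - 47662) = -15667*(-34828) = 545650276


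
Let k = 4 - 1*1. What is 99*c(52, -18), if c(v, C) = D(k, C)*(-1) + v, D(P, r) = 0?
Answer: 5148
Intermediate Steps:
k = 3 (k = 4 - 1 = 3)
c(v, C) = v (c(v, C) = 0*(-1) + v = 0 + v = v)
99*c(52, -18) = 99*52 = 5148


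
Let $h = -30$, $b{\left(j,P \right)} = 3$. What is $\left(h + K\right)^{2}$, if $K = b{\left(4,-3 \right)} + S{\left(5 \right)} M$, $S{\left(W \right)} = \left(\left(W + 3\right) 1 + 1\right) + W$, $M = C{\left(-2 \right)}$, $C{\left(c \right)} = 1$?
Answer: $169$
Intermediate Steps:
$M = 1$
$S{\left(W \right)} = 4 + 2 W$ ($S{\left(W \right)} = \left(\left(3 + W\right) 1 + 1\right) + W = \left(\left(3 + W\right) + 1\right) + W = \left(4 + W\right) + W = 4 + 2 W$)
$K = 17$ ($K = 3 + \left(4 + 2 \cdot 5\right) 1 = 3 + \left(4 + 10\right) 1 = 3 + 14 \cdot 1 = 3 + 14 = 17$)
$\left(h + K\right)^{2} = \left(-30 + 17\right)^{2} = \left(-13\right)^{2} = 169$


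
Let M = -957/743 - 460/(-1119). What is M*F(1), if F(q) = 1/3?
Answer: -729103/2494251 ≈ -0.29231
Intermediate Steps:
F(q) = ⅓
M = -729103/831417 (M = -957*1/743 - 460*(-1/1119) = -957/743 + 460/1119 = -729103/831417 ≈ -0.87694)
M*F(1) = -729103/831417*⅓ = -729103/2494251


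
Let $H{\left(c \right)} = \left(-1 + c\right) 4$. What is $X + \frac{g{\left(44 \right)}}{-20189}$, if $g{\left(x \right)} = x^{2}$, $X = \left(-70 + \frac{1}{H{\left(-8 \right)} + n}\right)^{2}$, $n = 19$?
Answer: $\frac{28637153405}{5834621} \approx 4908.1$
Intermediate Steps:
$H{\left(c \right)} = -4 + 4 c$
$X = \frac{1418481}{289}$ ($X = \left(-70 + \frac{1}{\left(-4 + 4 \left(-8\right)\right) + 19}\right)^{2} = \left(-70 + \frac{1}{\left(-4 - 32\right) + 19}\right)^{2} = \left(-70 + \frac{1}{-36 + 19}\right)^{2} = \left(-70 + \frac{1}{-17}\right)^{2} = \left(-70 - \frac{1}{17}\right)^{2} = \left(- \frac{1191}{17}\right)^{2} = \frac{1418481}{289} \approx 4908.2$)
$X + \frac{g{\left(44 \right)}}{-20189} = \frac{1418481}{289} + \frac{44^{2}}{-20189} = \frac{1418481}{289} + 1936 \left(- \frac{1}{20189}\right) = \frac{1418481}{289} - \frac{1936}{20189} = \frac{28637153405}{5834621}$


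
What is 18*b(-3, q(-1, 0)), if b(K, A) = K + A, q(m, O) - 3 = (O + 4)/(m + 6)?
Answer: 72/5 ≈ 14.400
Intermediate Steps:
q(m, O) = 3 + (4 + O)/(6 + m) (q(m, O) = 3 + (O + 4)/(m + 6) = 3 + (4 + O)/(6 + m))
b(K, A) = A + K
18*b(-3, q(-1, 0)) = 18*((22 + 0 + 3*(-1))/(6 - 1) - 3) = 18*((22 + 0 - 3)/5 - 3) = 18*((1/5)*19 - 3) = 18*(19/5 - 3) = 18*(4/5) = 72/5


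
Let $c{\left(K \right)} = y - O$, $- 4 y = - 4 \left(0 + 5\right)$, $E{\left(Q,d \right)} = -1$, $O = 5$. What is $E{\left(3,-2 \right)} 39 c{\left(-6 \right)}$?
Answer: $0$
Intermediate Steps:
$y = 5$ ($y = - \frac{\left(-4\right) \left(0 + 5\right)}{4} = - \frac{\left(-4\right) 5}{4} = \left(- \frac{1}{4}\right) \left(-20\right) = 5$)
$c{\left(K \right)} = 0$ ($c{\left(K \right)} = 5 - 5 = 0$)
$E{\left(3,-2 \right)} 39 c{\left(-6 \right)} = \left(-1\right) 39 \cdot 0 = \left(-39\right) 0 = 0$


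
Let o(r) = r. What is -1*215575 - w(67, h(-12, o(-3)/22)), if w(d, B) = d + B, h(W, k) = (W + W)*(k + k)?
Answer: -2372134/11 ≈ -2.1565e+5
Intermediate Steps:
h(W, k) = 4*W*k (h(W, k) = (2*W)*(2*k) = 4*W*k)
w(d, B) = B + d
-1*215575 - w(67, h(-12, o(-3)/22)) = -1*215575 - (4*(-12)*(-3/22) + 67) = -215575 - (4*(-12)*(-3*1/22) + 67) = -215575 - (4*(-12)*(-3/22) + 67) = -215575 - (72/11 + 67) = -215575 - 1*809/11 = -215575 - 809/11 = -2372134/11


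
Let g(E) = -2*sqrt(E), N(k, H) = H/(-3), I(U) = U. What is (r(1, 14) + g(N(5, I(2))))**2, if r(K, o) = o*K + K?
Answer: 667/3 - 20*I*sqrt(6) ≈ 222.33 - 48.99*I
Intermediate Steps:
N(k, H) = -H/3 (N(k, H) = H*(-1/3) = -H/3)
r(K, o) = K + K*o (r(K, o) = K*o + K = K + K*o)
(r(1, 14) + g(N(5, I(2))))**2 = (1*(1 + 14) - 2*I*sqrt(6)/3)**2 = (1*15 - 2*I*sqrt(6)/3)**2 = (15 - 2*I*sqrt(6)/3)**2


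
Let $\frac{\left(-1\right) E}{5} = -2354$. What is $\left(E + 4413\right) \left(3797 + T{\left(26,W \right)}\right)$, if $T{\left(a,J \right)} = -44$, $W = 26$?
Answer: $60734799$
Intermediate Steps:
$E = 11770$ ($E = \left(-5\right) \left(-2354\right) = 11770$)
$\left(E + 4413\right) \left(3797 + T{\left(26,W \right)}\right) = \left(11770 + 4413\right) \left(3797 - 44\right) = 16183 \cdot 3753 = 60734799$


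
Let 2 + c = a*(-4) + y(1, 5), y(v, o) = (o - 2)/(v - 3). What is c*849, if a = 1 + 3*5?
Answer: -114615/2 ≈ -57308.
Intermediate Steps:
a = 16 (a = 1 + 15 = 16)
y(v, o) = (-2 + o)/(-3 + v)
c = -135/2 (c = -2 + (16*(-4) + (-2 + 5)/(-3 + 1)) = -2 + (-64 + 3/(-2)) = -2 + (-64 - 1/2*3) = -2 + (-64 - 3/2) = -2 - 131/2 = -135/2 ≈ -67.500)
c*849 = -135/2*849 = -114615/2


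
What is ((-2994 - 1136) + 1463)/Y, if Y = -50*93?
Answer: 889/1550 ≈ 0.57355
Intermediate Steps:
Y = -4650
((-2994 - 1136) + 1463)/Y = ((-2994 - 1136) + 1463)/(-4650) = (-4130 + 1463)*(-1/4650) = -2667*(-1/4650) = 889/1550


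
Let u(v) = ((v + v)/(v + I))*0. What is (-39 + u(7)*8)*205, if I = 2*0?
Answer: -7995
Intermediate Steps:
I = 0
u(v) = 0 (u(v) = ((v + v)/(v + 0))*0 = ((2*v)/v)*0 = 2*0 = 0)
(-39 + u(7)*8)*205 = (-39 + 0*8)*205 = (-39 + 0)*205 = -39*205 = -7995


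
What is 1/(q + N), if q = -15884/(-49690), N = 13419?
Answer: 24845/333402997 ≈ 7.4519e-5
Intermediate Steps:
q = 7942/24845 (q = -15884*(-1/49690) = 7942/24845 ≈ 0.31966)
1/(q + N) = 1/(7942/24845 + 13419) = 1/(333402997/24845) = 24845/333402997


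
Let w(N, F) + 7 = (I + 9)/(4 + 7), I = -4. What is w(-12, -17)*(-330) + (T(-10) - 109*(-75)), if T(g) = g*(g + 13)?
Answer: 10305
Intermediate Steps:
w(N, F) = -72/11 (w(N, F) = -7 + (-4 + 9)/(4 + 7) = -7 + 5/11 = -72/11)
T(g) = g*(13 + g)
w(-12, -17)*(-330) + (T(-10) - 109*(-75)) = -72/11*(-330) + (-10*(13 - 10) - 109*(-75)) = 2160 + (-10*3 + 8175) = 2160 + (-30 + 8175) = 2160 + 8145 = 10305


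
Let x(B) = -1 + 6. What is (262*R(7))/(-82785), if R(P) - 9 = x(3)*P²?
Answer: -66548/82785 ≈ -0.80387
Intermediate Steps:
x(B) = 5
R(P) = 9 + 5*P²
(262*R(7))/(-82785) = (262*(9 + 5*7²))/(-82785) = (262*(9 + 5*49))*(-1/82785) = (262*(9 + 245))*(-1/82785) = (262*254)*(-1/82785) = 66548*(-1/82785) = -66548/82785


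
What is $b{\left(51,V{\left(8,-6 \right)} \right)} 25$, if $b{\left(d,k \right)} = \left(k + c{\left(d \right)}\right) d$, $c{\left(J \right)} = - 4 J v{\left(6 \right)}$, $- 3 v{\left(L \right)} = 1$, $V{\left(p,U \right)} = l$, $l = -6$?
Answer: $79050$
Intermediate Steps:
$V{\left(p,U \right)} = -6$
$v{\left(L \right)} = - \frac{1}{3}$ ($v{\left(L \right)} = \left(- \frac{1}{3}\right) 1 = - \frac{1}{3}$)
$c{\left(J \right)} = \frac{4 J}{3}$ ($c{\left(J \right)} = - 4 J \left(- \frac{1}{3}\right) = \frac{4 J}{3}$)
$b{\left(d,k \right)} = d \left(k + \frac{4 d}{3}\right)$ ($b{\left(d,k \right)} = \left(k + \frac{4 d}{3}\right) d = d \left(k + \frac{4 d}{3}\right)$)
$b{\left(51,V{\left(8,-6 \right)} \right)} 25 = \frac{1}{3} \cdot 51 \left(3 \left(-6\right) + 4 \cdot 51\right) 25 = \frac{1}{3} \cdot 51 \left(-18 + 204\right) 25 = \frac{1}{3} \cdot 51 \cdot 186 \cdot 25 = 3162 \cdot 25 = 79050$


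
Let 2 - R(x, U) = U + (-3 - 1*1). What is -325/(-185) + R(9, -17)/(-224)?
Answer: 13709/8288 ≈ 1.6541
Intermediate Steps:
R(x, U) = 6 - U (R(x, U) = 2 - (U + (-3 - 1*1)) = 2 - (U + (-3 - 1)) = 2 - (U - 4) = 2 - (-4 + U) = 2 + (4 - U) = 6 - U)
-325/(-185) + R(9, -17)/(-224) = -325/(-185) + (6 - 1*(-17))/(-224) = -325*(-1/185) + (6 + 17)*(-1/224) = 65/37 + 23*(-1/224) = 65/37 - 23/224 = 13709/8288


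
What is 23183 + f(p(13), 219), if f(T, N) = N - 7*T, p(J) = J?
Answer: 23311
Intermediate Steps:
23183 + f(p(13), 219) = 23183 + (219 - 7*13) = 23183 + (219 - 91) = 23183 + 128 = 23311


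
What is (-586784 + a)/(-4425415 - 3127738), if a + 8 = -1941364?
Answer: 2528156/7553153 ≈ 0.33472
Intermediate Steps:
a = -1941372 (a = -8 - 1941364 = -1941372)
(-586784 + a)/(-4425415 - 3127738) = (-586784 - 1941372)/(-4425415 - 3127738) = -2528156/(-7553153) = -2528156*(-1/7553153) = 2528156/7553153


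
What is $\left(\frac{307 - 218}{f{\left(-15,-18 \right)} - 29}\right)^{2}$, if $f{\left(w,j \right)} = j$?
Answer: $\frac{7921}{2209} \approx 3.5858$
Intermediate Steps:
$\left(\frac{307 - 218}{f{\left(-15,-18 \right)} - 29}\right)^{2} = \left(\frac{307 - 218}{-18 - 29}\right)^{2} = \left(\frac{89}{-47}\right)^{2} = \left(89 \left(- \frac{1}{47}\right)\right)^{2} = \left(- \frac{89}{47}\right)^{2} = \frac{7921}{2209}$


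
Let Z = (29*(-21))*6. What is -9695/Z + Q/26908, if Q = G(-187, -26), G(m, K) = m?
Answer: 18584983/7022988 ≈ 2.6463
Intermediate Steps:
Q = -187
Z = -3654 (Z = -609*6 = -3654)
-9695/Z + Q/26908 = -9695/(-3654) - 187/26908 = -9695*(-1/3654) - 187*1/26908 = 1385/522 - 187/26908 = 18584983/7022988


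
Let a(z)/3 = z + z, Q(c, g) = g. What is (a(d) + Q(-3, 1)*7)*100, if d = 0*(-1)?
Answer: 700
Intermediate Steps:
d = 0
a(z) = 6*z (a(z) = 3*(z + z) = 3*(2*z) = 6*z)
(a(d) + Q(-3, 1)*7)*100 = (6*0 + 1*7)*100 = (0 + 7)*100 = 7*100 = 700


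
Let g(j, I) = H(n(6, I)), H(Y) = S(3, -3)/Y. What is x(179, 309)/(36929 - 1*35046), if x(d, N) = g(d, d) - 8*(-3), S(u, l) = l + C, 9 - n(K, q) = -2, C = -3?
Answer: 258/20713 ≈ 0.012456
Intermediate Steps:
n(K, q) = 11 (n(K, q) = 9 - 1*(-2) = 9 + 2 = 11)
S(u, l) = -3 + l (S(u, l) = l - 3 = -3 + l)
H(Y) = -6/Y (H(Y) = (-3 - 3)/Y = -6/Y)
g(j, I) = -6/11
x(d, N) = 258/11 (x(d, N) = -6/11 - 8*(-3) = -6/11 + 24 = 258/11)
x(179, 309)/(36929 - 1*35046) = 258/(11*(36929 - 1*35046)) = 258/(11*(36929 - 35046)) = (258/11)/1883 = (258/11)*(1/1883) = 258/20713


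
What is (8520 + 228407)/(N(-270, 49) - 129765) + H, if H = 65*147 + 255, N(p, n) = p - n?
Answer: 1275887113/130084 ≈ 9808.2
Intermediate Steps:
H = 9810 (H = 9555 + 255 = 9810)
(8520 + 228407)/(N(-270, 49) - 129765) + H = (8520 + 228407)/((-270 - 1*49) - 129765) + 9810 = 236927/((-270 - 49) - 129765) + 9810 = 236927/(-319 - 129765) + 9810 = 236927/(-130084) + 9810 = 236927*(-1/130084) + 9810 = -236927/130084 + 9810 = 1275887113/130084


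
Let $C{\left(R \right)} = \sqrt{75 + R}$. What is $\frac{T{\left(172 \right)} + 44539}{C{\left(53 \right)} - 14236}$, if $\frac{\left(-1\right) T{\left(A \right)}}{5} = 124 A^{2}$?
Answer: $\frac{65120948419}{50665892} + \frac{18297541 \sqrt{2}}{25332946} \approx 1286.3$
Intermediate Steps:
$T{\left(A \right)} = - 620 A^{2}$ ($T{\left(A \right)} = - 5 \cdot 124 A^{2} = - 620 A^{2}$)
$\frac{T{\left(172 \right)} + 44539}{C{\left(53 \right)} - 14236} = \frac{- 620 \cdot 172^{2} + 44539}{\sqrt{75 + 53} - 14236} = \frac{\left(-620\right) 29584 + 44539}{\sqrt{128} - 14236} = \frac{-18342080 + 44539}{8 \sqrt{2} - 14236} = - \frac{18297541}{-14236 + 8 \sqrt{2}}$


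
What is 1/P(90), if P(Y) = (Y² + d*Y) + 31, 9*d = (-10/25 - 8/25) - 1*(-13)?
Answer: 5/41269 ≈ 0.00012116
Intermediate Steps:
d = 307/225 (d = ((-10/25 - 8/25) - 1*(-13))/9 = ((-10*1/25 - 8*1/25) + 13)/9 = ((-⅖ - 8/25) + 13)/9 = (-18/25 + 13)/9 = (⅑)*(307/25) = 307/225 ≈ 1.3644)
P(Y) = 31 + Y² + 307*Y/225 (P(Y) = (Y² + 307*Y/225) + 31 = 31 + Y² + 307*Y/225)
1/P(90) = 1/(31 + 90² + (307/225)*90) = 1/(31 + 8100 + 614/5) = 1/(41269/5) = 5/41269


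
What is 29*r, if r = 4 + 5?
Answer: 261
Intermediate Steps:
r = 9
29*r = 29*9 = 261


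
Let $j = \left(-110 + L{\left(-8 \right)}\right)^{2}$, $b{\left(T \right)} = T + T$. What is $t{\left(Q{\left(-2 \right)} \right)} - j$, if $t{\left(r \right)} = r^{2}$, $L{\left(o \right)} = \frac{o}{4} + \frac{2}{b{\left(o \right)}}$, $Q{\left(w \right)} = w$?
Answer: $- \frac{804353}{64} \approx -12568.0$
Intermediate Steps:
$b{\left(T \right)} = 2 T$
$L{\left(o \right)} = \frac{1}{o} + \frac{o}{4}$ ($L{\left(o \right)} = \frac{o}{4} + \frac{2}{2 o} = o \frac{1}{4} + 2 \frac{1}{2 o} = \frac{o}{4} + \frac{1}{o} = \frac{1}{o} + \frac{o}{4}$)
$j = \frac{804609}{64}$ ($j = \left(-110 + \left(\frac{1}{-8} + \frac{1}{4} \left(-8\right)\right)\right)^{2} = \left(-110 - \frac{17}{8}\right)^{2} = \left(- \frac{897}{8}\right)^{2} = \frac{804609}{64} \approx 12572.0$)
$t{\left(Q{\left(-2 \right)} \right)} - j = \left(-2\right)^{2} - \frac{804609}{64} = 4 - \frac{804609}{64} = - \frac{804353}{64}$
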